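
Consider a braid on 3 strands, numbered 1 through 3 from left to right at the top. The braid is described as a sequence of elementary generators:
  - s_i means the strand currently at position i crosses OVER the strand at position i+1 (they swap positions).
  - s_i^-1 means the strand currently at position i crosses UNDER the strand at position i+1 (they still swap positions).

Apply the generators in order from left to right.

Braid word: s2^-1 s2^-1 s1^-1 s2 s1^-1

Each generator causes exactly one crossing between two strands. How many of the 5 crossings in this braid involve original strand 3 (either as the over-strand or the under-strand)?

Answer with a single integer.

Answer: 4

Derivation:
Gen 1: crossing 2x3. Involves strand 3? yes. Count so far: 1
Gen 2: crossing 3x2. Involves strand 3? yes. Count so far: 2
Gen 3: crossing 1x2. Involves strand 3? no. Count so far: 2
Gen 4: crossing 1x3. Involves strand 3? yes. Count so far: 3
Gen 5: crossing 2x3. Involves strand 3? yes. Count so far: 4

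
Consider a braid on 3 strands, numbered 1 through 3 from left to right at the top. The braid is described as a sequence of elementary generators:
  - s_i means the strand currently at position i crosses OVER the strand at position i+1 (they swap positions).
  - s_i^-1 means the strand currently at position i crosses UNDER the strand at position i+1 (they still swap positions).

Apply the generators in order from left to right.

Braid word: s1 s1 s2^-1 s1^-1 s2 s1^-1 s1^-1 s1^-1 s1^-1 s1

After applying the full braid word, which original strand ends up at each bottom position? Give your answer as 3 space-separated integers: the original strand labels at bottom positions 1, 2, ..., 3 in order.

Gen 1 (s1): strand 1 crosses over strand 2. Perm now: [2 1 3]
Gen 2 (s1): strand 2 crosses over strand 1. Perm now: [1 2 3]
Gen 3 (s2^-1): strand 2 crosses under strand 3. Perm now: [1 3 2]
Gen 4 (s1^-1): strand 1 crosses under strand 3. Perm now: [3 1 2]
Gen 5 (s2): strand 1 crosses over strand 2. Perm now: [3 2 1]
Gen 6 (s1^-1): strand 3 crosses under strand 2. Perm now: [2 3 1]
Gen 7 (s1^-1): strand 2 crosses under strand 3. Perm now: [3 2 1]
Gen 8 (s1^-1): strand 3 crosses under strand 2. Perm now: [2 3 1]
Gen 9 (s1^-1): strand 2 crosses under strand 3. Perm now: [3 2 1]
Gen 10 (s1): strand 3 crosses over strand 2. Perm now: [2 3 1]

Answer: 2 3 1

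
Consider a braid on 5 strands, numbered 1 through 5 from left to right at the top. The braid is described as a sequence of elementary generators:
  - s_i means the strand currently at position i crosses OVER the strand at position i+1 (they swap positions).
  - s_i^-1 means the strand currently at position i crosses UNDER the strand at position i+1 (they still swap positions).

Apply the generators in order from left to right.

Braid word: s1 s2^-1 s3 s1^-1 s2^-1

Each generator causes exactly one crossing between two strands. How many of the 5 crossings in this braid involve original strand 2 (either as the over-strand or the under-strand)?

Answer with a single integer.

Gen 1: crossing 1x2. Involves strand 2? yes. Count so far: 1
Gen 2: crossing 1x3. Involves strand 2? no. Count so far: 1
Gen 3: crossing 1x4. Involves strand 2? no. Count so far: 1
Gen 4: crossing 2x3. Involves strand 2? yes. Count so far: 2
Gen 5: crossing 2x4. Involves strand 2? yes. Count so far: 3

Answer: 3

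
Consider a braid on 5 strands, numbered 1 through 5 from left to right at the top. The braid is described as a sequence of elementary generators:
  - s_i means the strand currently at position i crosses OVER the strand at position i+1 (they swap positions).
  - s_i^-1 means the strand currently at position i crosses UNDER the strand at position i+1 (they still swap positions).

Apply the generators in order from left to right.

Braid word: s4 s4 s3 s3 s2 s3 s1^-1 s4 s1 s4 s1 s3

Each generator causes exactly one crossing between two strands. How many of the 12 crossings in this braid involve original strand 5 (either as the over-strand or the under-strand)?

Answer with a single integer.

Gen 1: crossing 4x5. Involves strand 5? yes. Count so far: 1
Gen 2: crossing 5x4. Involves strand 5? yes. Count so far: 2
Gen 3: crossing 3x4. Involves strand 5? no. Count so far: 2
Gen 4: crossing 4x3. Involves strand 5? no. Count so far: 2
Gen 5: crossing 2x3. Involves strand 5? no. Count so far: 2
Gen 6: crossing 2x4. Involves strand 5? no. Count so far: 2
Gen 7: crossing 1x3. Involves strand 5? no. Count so far: 2
Gen 8: crossing 2x5. Involves strand 5? yes. Count so far: 3
Gen 9: crossing 3x1. Involves strand 5? no. Count so far: 3
Gen 10: crossing 5x2. Involves strand 5? yes. Count so far: 4
Gen 11: crossing 1x3. Involves strand 5? no. Count so far: 4
Gen 12: crossing 4x2. Involves strand 5? no. Count so far: 4

Answer: 4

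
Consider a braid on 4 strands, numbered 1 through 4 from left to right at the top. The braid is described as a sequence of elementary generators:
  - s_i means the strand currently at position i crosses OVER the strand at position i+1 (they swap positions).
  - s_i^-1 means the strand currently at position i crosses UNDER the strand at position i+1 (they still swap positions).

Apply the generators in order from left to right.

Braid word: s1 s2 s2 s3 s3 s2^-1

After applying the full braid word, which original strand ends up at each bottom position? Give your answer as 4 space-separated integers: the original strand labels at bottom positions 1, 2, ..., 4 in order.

Answer: 2 3 1 4

Derivation:
Gen 1 (s1): strand 1 crosses over strand 2. Perm now: [2 1 3 4]
Gen 2 (s2): strand 1 crosses over strand 3. Perm now: [2 3 1 4]
Gen 3 (s2): strand 3 crosses over strand 1. Perm now: [2 1 3 4]
Gen 4 (s3): strand 3 crosses over strand 4. Perm now: [2 1 4 3]
Gen 5 (s3): strand 4 crosses over strand 3. Perm now: [2 1 3 4]
Gen 6 (s2^-1): strand 1 crosses under strand 3. Perm now: [2 3 1 4]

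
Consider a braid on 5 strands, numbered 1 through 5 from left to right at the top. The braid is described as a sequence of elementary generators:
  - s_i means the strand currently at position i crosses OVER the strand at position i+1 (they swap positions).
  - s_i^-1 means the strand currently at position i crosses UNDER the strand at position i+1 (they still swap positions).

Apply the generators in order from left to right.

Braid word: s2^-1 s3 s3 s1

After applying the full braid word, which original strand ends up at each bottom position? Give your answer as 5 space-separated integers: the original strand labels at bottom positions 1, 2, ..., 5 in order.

Answer: 3 1 2 4 5

Derivation:
Gen 1 (s2^-1): strand 2 crosses under strand 3. Perm now: [1 3 2 4 5]
Gen 2 (s3): strand 2 crosses over strand 4. Perm now: [1 3 4 2 5]
Gen 3 (s3): strand 4 crosses over strand 2. Perm now: [1 3 2 4 5]
Gen 4 (s1): strand 1 crosses over strand 3. Perm now: [3 1 2 4 5]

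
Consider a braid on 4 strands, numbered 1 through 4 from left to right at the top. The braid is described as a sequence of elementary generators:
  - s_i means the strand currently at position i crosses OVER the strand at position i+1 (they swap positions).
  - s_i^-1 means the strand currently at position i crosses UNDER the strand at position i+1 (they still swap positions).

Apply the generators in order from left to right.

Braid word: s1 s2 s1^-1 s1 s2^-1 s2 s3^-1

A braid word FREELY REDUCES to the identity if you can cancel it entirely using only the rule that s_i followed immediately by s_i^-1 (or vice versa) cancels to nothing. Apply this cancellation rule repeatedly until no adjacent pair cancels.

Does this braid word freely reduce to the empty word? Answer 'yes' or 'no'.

Gen 1 (s1): push. Stack: [s1]
Gen 2 (s2): push. Stack: [s1 s2]
Gen 3 (s1^-1): push. Stack: [s1 s2 s1^-1]
Gen 4 (s1): cancels prior s1^-1. Stack: [s1 s2]
Gen 5 (s2^-1): cancels prior s2. Stack: [s1]
Gen 6 (s2): push. Stack: [s1 s2]
Gen 7 (s3^-1): push. Stack: [s1 s2 s3^-1]
Reduced word: s1 s2 s3^-1

Answer: no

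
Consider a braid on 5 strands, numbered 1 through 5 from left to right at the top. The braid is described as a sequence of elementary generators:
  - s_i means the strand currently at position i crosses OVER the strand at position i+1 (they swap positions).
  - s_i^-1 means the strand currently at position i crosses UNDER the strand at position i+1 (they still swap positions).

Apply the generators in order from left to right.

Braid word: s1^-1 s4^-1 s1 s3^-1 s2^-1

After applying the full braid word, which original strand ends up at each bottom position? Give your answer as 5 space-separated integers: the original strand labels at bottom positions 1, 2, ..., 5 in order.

Answer: 1 5 2 3 4

Derivation:
Gen 1 (s1^-1): strand 1 crosses under strand 2. Perm now: [2 1 3 4 5]
Gen 2 (s4^-1): strand 4 crosses under strand 5. Perm now: [2 1 3 5 4]
Gen 3 (s1): strand 2 crosses over strand 1. Perm now: [1 2 3 5 4]
Gen 4 (s3^-1): strand 3 crosses under strand 5. Perm now: [1 2 5 3 4]
Gen 5 (s2^-1): strand 2 crosses under strand 5. Perm now: [1 5 2 3 4]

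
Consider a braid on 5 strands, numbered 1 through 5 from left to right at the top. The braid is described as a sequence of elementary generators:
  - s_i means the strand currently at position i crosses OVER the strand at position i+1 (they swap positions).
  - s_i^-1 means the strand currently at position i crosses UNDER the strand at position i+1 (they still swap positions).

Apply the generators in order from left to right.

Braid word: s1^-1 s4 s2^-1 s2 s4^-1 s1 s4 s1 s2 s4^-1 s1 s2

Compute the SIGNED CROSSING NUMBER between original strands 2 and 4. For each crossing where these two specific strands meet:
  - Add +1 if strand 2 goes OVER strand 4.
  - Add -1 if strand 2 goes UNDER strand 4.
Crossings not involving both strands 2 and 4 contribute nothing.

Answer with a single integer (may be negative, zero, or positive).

Gen 1: crossing 1x2. Both 2&4? no. Sum: 0
Gen 2: crossing 4x5. Both 2&4? no. Sum: 0
Gen 3: crossing 1x3. Both 2&4? no. Sum: 0
Gen 4: crossing 3x1. Both 2&4? no. Sum: 0
Gen 5: crossing 5x4. Both 2&4? no. Sum: 0
Gen 6: crossing 2x1. Both 2&4? no. Sum: 0
Gen 7: crossing 4x5. Both 2&4? no. Sum: 0
Gen 8: crossing 1x2. Both 2&4? no. Sum: 0
Gen 9: crossing 1x3. Both 2&4? no. Sum: 0
Gen 10: crossing 5x4. Both 2&4? no. Sum: 0
Gen 11: crossing 2x3. Both 2&4? no. Sum: 0
Gen 12: crossing 2x1. Both 2&4? no. Sum: 0

Answer: 0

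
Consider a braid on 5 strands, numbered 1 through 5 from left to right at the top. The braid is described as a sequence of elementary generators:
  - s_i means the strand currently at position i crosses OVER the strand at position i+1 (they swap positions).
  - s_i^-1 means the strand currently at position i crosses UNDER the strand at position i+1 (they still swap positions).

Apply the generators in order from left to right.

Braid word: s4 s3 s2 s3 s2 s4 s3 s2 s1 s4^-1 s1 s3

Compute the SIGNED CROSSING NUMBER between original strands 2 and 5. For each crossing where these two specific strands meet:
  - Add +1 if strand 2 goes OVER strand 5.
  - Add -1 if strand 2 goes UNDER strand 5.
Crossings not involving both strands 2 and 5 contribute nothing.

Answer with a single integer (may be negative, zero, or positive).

Answer: 2

Derivation:
Gen 1: crossing 4x5. Both 2&5? no. Sum: 0
Gen 2: crossing 3x5. Both 2&5? no. Sum: 0
Gen 3: 2 over 5. Both 2&5? yes. Contrib: +1. Sum: 1
Gen 4: crossing 2x3. Both 2&5? no. Sum: 1
Gen 5: crossing 5x3. Both 2&5? no. Sum: 1
Gen 6: crossing 2x4. Both 2&5? no. Sum: 1
Gen 7: crossing 5x4. Both 2&5? no. Sum: 1
Gen 8: crossing 3x4. Both 2&5? no. Sum: 1
Gen 9: crossing 1x4. Both 2&5? no. Sum: 1
Gen 10: 5 under 2. Both 2&5? yes. Contrib: +1. Sum: 2
Gen 11: crossing 4x1. Both 2&5? no. Sum: 2
Gen 12: crossing 3x2. Both 2&5? no. Sum: 2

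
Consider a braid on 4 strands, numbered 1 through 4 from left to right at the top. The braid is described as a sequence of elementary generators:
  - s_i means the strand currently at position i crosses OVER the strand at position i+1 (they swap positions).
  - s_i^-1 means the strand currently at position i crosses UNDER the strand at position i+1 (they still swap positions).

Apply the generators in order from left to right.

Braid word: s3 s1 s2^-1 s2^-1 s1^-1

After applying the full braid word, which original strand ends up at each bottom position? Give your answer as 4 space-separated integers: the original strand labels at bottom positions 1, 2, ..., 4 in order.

Gen 1 (s3): strand 3 crosses over strand 4. Perm now: [1 2 4 3]
Gen 2 (s1): strand 1 crosses over strand 2. Perm now: [2 1 4 3]
Gen 3 (s2^-1): strand 1 crosses under strand 4. Perm now: [2 4 1 3]
Gen 4 (s2^-1): strand 4 crosses under strand 1. Perm now: [2 1 4 3]
Gen 5 (s1^-1): strand 2 crosses under strand 1. Perm now: [1 2 4 3]

Answer: 1 2 4 3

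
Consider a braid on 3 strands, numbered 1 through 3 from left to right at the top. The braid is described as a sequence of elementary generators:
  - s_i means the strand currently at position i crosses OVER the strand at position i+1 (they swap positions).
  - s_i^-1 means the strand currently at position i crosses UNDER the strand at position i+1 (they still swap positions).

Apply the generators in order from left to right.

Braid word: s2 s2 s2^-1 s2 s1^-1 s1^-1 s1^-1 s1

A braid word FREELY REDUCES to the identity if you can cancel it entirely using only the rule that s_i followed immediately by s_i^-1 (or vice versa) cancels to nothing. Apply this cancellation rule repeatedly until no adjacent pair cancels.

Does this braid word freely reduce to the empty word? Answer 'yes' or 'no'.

Answer: no

Derivation:
Gen 1 (s2): push. Stack: [s2]
Gen 2 (s2): push. Stack: [s2 s2]
Gen 3 (s2^-1): cancels prior s2. Stack: [s2]
Gen 4 (s2): push. Stack: [s2 s2]
Gen 5 (s1^-1): push. Stack: [s2 s2 s1^-1]
Gen 6 (s1^-1): push. Stack: [s2 s2 s1^-1 s1^-1]
Gen 7 (s1^-1): push. Stack: [s2 s2 s1^-1 s1^-1 s1^-1]
Gen 8 (s1): cancels prior s1^-1. Stack: [s2 s2 s1^-1 s1^-1]
Reduced word: s2 s2 s1^-1 s1^-1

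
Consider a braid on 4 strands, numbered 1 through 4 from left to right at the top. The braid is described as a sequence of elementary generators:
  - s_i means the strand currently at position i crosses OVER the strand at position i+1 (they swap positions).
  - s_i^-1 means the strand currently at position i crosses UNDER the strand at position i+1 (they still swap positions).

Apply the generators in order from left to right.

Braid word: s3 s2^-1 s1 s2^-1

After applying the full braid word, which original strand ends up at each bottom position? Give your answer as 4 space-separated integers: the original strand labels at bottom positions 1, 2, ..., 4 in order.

Gen 1 (s3): strand 3 crosses over strand 4. Perm now: [1 2 4 3]
Gen 2 (s2^-1): strand 2 crosses under strand 4. Perm now: [1 4 2 3]
Gen 3 (s1): strand 1 crosses over strand 4. Perm now: [4 1 2 3]
Gen 4 (s2^-1): strand 1 crosses under strand 2. Perm now: [4 2 1 3]

Answer: 4 2 1 3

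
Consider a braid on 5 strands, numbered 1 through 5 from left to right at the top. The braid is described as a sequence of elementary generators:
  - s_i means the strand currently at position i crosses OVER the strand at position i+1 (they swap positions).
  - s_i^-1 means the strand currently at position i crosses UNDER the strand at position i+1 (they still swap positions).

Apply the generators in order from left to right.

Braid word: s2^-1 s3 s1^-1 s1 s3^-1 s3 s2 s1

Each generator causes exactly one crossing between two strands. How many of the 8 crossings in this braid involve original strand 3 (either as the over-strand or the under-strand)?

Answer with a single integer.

Answer: 4

Derivation:
Gen 1: crossing 2x3. Involves strand 3? yes. Count so far: 1
Gen 2: crossing 2x4. Involves strand 3? no. Count so far: 1
Gen 3: crossing 1x3. Involves strand 3? yes. Count so far: 2
Gen 4: crossing 3x1. Involves strand 3? yes. Count so far: 3
Gen 5: crossing 4x2. Involves strand 3? no. Count so far: 3
Gen 6: crossing 2x4. Involves strand 3? no. Count so far: 3
Gen 7: crossing 3x4. Involves strand 3? yes. Count so far: 4
Gen 8: crossing 1x4. Involves strand 3? no. Count so far: 4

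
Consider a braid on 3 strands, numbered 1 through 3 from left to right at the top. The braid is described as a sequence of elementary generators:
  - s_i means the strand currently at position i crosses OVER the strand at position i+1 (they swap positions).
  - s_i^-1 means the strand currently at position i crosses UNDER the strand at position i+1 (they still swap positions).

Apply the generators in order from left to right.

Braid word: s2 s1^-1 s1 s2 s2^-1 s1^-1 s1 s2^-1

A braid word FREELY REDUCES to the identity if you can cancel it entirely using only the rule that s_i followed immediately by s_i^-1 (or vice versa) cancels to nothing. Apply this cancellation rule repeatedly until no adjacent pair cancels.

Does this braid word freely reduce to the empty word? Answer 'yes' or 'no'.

Gen 1 (s2): push. Stack: [s2]
Gen 2 (s1^-1): push. Stack: [s2 s1^-1]
Gen 3 (s1): cancels prior s1^-1. Stack: [s2]
Gen 4 (s2): push. Stack: [s2 s2]
Gen 5 (s2^-1): cancels prior s2. Stack: [s2]
Gen 6 (s1^-1): push. Stack: [s2 s1^-1]
Gen 7 (s1): cancels prior s1^-1. Stack: [s2]
Gen 8 (s2^-1): cancels prior s2. Stack: []
Reduced word: (empty)

Answer: yes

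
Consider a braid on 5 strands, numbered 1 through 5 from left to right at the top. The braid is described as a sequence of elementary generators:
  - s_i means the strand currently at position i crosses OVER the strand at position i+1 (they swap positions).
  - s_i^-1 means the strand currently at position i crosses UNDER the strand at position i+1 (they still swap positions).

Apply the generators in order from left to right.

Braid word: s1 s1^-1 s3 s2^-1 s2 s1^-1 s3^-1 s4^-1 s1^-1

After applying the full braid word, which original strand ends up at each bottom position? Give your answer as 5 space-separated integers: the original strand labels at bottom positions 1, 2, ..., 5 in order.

Gen 1 (s1): strand 1 crosses over strand 2. Perm now: [2 1 3 4 5]
Gen 2 (s1^-1): strand 2 crosses under strand 1. Perm now: [1 2 3 4 5]
Gen 3 (s3): strand 3 crosses over strand 4. Perm now: [1 2 4 3 5]
Gen 4 (s2^-1): strand 2 crosses under strand 4. Perm now: [1 4 2 3 5]
Gen 5 (s2): strand 4 crosses over strand 2. Perm now: [1 2 4 3 5]
Gen 6 (s1^-1): strand 1 crosses under strand 2. Perm now: [2 1 4 3 5]
Gen 7 (s3^-1): strand 4 crosses under strand 3. Perm now: [2 1 3 4 5]
Gen 8 (s4^-1): strand 4 crosses under strand 5. Perm now: [2 1 3 5 4]
Gen 9 (s1^-1): strand 2 crosses under strand 1. Perm now: [1 2 3 5 4]

Answer: 1 2 3 5 4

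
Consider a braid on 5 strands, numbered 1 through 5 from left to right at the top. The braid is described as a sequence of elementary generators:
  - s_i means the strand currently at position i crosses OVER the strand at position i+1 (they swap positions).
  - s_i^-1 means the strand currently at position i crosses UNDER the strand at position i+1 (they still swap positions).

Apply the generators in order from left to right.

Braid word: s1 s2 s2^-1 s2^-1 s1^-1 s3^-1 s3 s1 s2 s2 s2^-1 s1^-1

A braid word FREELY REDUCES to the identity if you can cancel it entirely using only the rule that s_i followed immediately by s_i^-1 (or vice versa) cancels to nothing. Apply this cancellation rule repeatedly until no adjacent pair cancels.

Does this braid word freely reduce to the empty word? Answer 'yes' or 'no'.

Answer: yes

Derivation:
Gen 1 (s1): push. Stack: [s1]
Gen 2 (s2): push. Stack: [s1 s2]
Gen 3 (s2^-1): cancels prior s2. Stack: [s1]
Gen 4 (s2^-1): push. Stack: [s1 s2^-1]
Gen 5 (s1^-1): push. Stack: [s1 s2^-1 s1^-1]
Gen 6 (s3^-1): push. Stack: [s1 s2^-1 s1^-1 s3^-1]
Gen 7 (s3): cancels prior s3^-1. Stack: [s1 s2^-1 s1^-1]
Gen 8 (s1): cancels prior s1^-1. Stack: [s1 s2^-1]
Gen 9 (s2): cancels prior s2^-1. Stack: [s1]
Gen 10 (s2): push. Stack: [s1 s2]
Gen 11 (s2^-1): cancels prior s2. Stack: [s1]
Gen 12 (s1^-1): cancels prior s1. Stack: []
Reduced word: (empty)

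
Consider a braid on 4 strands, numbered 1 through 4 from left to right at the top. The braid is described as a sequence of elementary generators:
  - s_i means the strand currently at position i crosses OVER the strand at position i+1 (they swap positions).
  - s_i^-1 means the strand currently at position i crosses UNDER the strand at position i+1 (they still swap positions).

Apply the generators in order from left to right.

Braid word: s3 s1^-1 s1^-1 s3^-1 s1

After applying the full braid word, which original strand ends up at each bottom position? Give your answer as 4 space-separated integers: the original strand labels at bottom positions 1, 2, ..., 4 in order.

Gen 1 (s3): strand 3 crosses over strand 4. Perm now: [1 2 4 3]
Gen 2 (s1^-1): strand 1 crosses under strand 2. Perm now: [2 1 4 3]
Gen 3 (s1^-1): strand 2 crosses under strand 1. Perm now: [1 2 4 3]
Gen 4 (s3^-1): strand 4 crosses under strand 3. Perm now: [1 2 3 4]
Gen 5 (s1): strand 1 crosses over strand 2. Perm now: [2 1 3 4]

Answer: 2 1 3 4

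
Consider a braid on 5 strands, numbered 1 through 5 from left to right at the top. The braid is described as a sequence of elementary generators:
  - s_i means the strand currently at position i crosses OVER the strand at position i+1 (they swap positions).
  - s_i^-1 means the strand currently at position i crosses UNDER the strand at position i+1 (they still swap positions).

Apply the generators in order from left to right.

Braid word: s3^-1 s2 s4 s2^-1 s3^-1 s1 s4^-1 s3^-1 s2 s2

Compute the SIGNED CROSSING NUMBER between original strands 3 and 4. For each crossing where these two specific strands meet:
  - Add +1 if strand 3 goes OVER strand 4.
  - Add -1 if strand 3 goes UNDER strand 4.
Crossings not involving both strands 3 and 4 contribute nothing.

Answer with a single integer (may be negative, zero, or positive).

Gen 1: 3 under 4. Both 3&4? yes. Contrib: -1. Sum: -1
Gen 2: crossing 2x4. Both 3&4? no. Sum: -1
Gen 3: crossing 3x5. Both 3&4? no. Sum: -1
Gen 4: crossing 4x2. Both 3&4? no. Sum: -1
Gen 5: crossing 4x5. Both 3&4? no. Sum: -1
Gen 6: crossing 1x2. Both 3&4? no. Sum: -1
Gen 7: 4 under 3. Both 3&4? yes. Contrib: +1. Sum: 0
Gen 8: crossing 5x3. Both 3&4? no. Sum: 0
Gen 9: crossing 1x3. Both 3&4? no. Sum: 0
Gen 10: crossing 3x1. Both 3&4? no. Sum: 0

Answer: 0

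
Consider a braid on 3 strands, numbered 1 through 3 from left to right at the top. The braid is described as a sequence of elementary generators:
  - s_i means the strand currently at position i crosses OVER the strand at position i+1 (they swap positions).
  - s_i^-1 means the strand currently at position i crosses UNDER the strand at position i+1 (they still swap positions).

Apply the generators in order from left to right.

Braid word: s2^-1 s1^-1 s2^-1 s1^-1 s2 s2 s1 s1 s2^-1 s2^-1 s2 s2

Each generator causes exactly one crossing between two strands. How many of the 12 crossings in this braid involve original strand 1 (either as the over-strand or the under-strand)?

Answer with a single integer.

Answer: 8

Derivation:
Gen 1: crossing 2x3. Involves strand 1? no. Count so far: 0
Gen 2: crossing 1x3. Involves strand 1? yes. Count so far: 1
Gen 3: crossing 1x2. Involves strand 1? yes. Count so far: 2
Gen 4: crossing 3x2. Involves strand 1? no. Count so far: 2
Gen 5: crossing 3x1. Involves strand 1? yes. Count so far: 3
Gen 6: crossing 1x3. Involves strand 1? yes. Count so far: 4
Gen 7: crossing 2x3. Involves strand 1? no. Count so far: 4
Gen 8: crossing 3x2. Involves strand 1? no. Count so far: 4
Gen 9: crossing 3x1. Involves strand 1? yes. Count so far: 5
Gen 10: crossing 1x3. Involves strand 1? yes. Count so far: 6
Gen 11: crossing 3x1. Involves strand 1? yes. Count so far: 7
Gen 12: crossing 1x3. Involves strand 1? yes. Count so far: 8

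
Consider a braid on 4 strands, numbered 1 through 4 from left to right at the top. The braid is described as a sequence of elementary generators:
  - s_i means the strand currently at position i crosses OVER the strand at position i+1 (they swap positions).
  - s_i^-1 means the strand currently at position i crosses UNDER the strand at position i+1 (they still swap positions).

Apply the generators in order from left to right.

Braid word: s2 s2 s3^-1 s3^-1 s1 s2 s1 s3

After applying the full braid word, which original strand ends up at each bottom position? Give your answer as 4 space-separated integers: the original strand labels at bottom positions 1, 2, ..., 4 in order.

Gen 1 (s2): strand 2 crosses over strand 3. Perm now: [1 3 2 4]
Gen 2 (s2): strand 3 crosses over strand 2. Perm now: [1 2 3 4]
Gen 3 (s3^-1): strand 3 crosses under strand 4. Perm now: [1 2 4 3]
Gen 4 (s3^-1): strand 4 crosses under strand 3. Perm now: [1 2 3 4]
Gen 5 (s1): strand 1 crosses over strand 2. Perm now: [2 1 3 4]
Gen 6 (s2): strand 1 crosses over strand 3. Perm now: [2 3 1 4]
Gen 7 (s1): strand 2 crosses over strand 3. Perm now: [3 2 1 4]
Gen 8 (s3): strand 1 crosses over strand 4. Perm now: [3 2 4 1]

Answer: 3 2 4 1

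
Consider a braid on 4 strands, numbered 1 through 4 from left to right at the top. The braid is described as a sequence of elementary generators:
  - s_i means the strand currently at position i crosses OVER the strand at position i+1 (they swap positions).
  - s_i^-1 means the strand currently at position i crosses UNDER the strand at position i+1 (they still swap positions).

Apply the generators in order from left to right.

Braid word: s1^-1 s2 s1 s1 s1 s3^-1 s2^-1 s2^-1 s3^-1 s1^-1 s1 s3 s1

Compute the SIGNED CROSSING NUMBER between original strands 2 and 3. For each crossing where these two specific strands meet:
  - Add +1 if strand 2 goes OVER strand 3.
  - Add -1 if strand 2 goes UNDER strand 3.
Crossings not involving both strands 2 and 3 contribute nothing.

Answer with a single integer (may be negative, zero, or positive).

Answer: 2

Derivation:
Gen 1: crossing 1x2. Both 2&3? no. Sum: 0
Gen 2: crossing 1x3. Both 2&3? no. Sum: 0
Gen 3: 2 over 3. Both 2&3? yes. Contrib: +1. Sum: 1
Gen 4: 3 over 2. Both 2&3? yes. Contrib: -1. Sum: 0
Gen 5: 2 over 3. Both 2&3? yes. Contrib: +1. Sum: 1
Gen 6: crossing 1x4. Both 2&3? no. Sum: 1
Gen 7: crossing 2x4. Both 2&3? no. Sum: 1
Gen 8: crossing 4x2. Both 2&3? no. Sum: 1
Gen 9: crossing 4x1. Both 2&3? no. Sum: 1
Gen 10: 3 under 2. Both 2&3? yes. Contrib: +1. Sum: 2
Gen 11: 2 over 3. Both 2&3? yes. Contrib: +1. Sum: 3
Gen 12: crossing 1x4. Both 2&3? no. Sum: 3
Gen 13: 3 over 2. Both 2&3? yes. Contrib: -1. Sum: 2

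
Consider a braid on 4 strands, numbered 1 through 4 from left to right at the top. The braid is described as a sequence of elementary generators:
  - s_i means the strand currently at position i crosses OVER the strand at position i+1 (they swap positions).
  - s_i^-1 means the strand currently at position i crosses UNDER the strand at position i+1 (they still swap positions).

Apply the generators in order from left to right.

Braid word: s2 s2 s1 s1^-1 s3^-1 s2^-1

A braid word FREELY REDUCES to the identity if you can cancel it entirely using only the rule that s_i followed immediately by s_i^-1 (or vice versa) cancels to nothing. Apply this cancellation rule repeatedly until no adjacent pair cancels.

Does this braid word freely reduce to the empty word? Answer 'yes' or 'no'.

Gen 1 (s2): push. Stack: [s2]
Gen 2 (s2): push. Stack: [s2 s2]
Gen 3 (s1): push. Stack: [s2 s2 s1]
Gen 4 (s1^-1): cancels prior s1. Stack: [s2 s2]
Gen 5 (s3^-1): push. Stack: [s2 s2 s3^-1]
Gen 6 (s2^-1): push. Stack: [s2 s2 s3^-1 s2^-1]
Reduced word: s2 s2 s3^-1 s2^-1

Answer: no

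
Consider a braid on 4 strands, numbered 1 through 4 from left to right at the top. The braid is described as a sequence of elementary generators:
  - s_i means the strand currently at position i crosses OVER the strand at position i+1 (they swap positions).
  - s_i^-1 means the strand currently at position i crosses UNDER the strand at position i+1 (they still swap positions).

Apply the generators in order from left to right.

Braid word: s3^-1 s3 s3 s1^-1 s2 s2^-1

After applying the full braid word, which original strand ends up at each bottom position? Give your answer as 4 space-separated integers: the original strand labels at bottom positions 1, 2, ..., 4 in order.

Gen 1 (s3^-1): strand 3 crosses under strand 4. Perm now: [1 2 4 3]
Gen 2 (s3): strand 4 crosses over strand 3. Perm now: [1 2 3 4]
Gen 3 (s3): strand 3 crosses over strand 4. Perm now: [1 2 4 3]
Gen 4 (s1^-1): strand 1 crosses under strand 2. Perm now: [2 1 4 3]
Gen 5 (s2): strand 1 crosses over strand 4. Perm now: [2 4 1 3]
Gen 6 (s2^-1): strand 4 crosses under strand 1. Perm now: [2 1 4 3]

Answer: 2 1 4 3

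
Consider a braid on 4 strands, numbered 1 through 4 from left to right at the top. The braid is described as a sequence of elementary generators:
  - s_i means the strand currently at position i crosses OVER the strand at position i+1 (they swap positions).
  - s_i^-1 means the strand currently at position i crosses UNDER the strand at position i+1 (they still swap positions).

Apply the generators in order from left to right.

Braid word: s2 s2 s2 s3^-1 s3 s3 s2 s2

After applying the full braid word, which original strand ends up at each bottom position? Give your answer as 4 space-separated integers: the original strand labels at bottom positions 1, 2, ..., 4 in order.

Gen 1 (s2): strand 2 crosses over strand 3. Perm now: [1 3 2 4]
Gen 2 (s2): strand 3 crosses over strand 2. Perm now: [1 2 3 4]
Gen 3 (s2): strand 2 crosses over strand 3. Perm now: [1 3 2 4]
Gen 4 (s3^-1): strand 2 crosses under strand 4. Perm now: [1 3 4 2]
Gen 5 (s3): strand 4 crosses over strand 2. Perm now: [1 3 2 4]
Gen 6 (s3): strand 2 crosses over strand 4. Perm now: [1 3 4 2]
Gen 7 (s2): strand 3 crosses over strand 4. Perm now: [1 4 3 2]
Gen 8 (s2): strand 4 crosses over strand 3. Perm now: [1 3 4 2]

Answer: 1 3 4 2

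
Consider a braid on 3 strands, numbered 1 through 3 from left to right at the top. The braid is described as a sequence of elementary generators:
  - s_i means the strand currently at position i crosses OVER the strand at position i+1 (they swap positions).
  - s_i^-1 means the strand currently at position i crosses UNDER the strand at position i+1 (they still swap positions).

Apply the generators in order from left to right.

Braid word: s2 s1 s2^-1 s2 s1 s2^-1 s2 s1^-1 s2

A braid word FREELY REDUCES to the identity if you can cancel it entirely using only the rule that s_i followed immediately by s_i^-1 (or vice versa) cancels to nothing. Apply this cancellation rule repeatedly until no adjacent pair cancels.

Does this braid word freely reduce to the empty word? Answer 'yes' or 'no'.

Gen 1 (s2): push. Stack: [s2]
Gen 2 (s1): push. Stack: [s2 s1]
Gen 3 (s2^-1): push. Stack: [s2 s1 s2^-1]
Gen 4 (s2): cancels prior s2^-1. Stack: [s2 s1]
Gen 5 (s1): push. Stack: [s2 s1 s1]
Gen 6 (s2^-1): push. Stack: [s2 s1 s1 s2^-1]
Gen 7 (s2): cancels prior s2^-1. Stack: [s2 s1 s1]
Gen 8 (s1^-1): cancels prior s1. Stack: [s2 s1]
Gen 9 (s2): push. Stack: [s2 s1 s2]
Reduced word: s2 s1 s2

Answer: no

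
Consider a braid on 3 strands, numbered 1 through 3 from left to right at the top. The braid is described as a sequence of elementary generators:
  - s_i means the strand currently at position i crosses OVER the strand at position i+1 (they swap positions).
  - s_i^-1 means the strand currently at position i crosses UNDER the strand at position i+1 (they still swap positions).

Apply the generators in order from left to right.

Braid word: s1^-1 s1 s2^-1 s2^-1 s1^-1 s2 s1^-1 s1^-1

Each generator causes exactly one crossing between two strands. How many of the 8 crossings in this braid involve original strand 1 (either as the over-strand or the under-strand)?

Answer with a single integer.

Gen 1: crossing 1x2. Involves strand 1? yes. Count so far: 1
Gen 2: crossing 2x1. Involves strand 1? yes. Count so far: 2
Gen 3: crossing 2x3. Involves strand 1? no. Count so far: 2
Gen 4: crossing 3x2. Involves strand 1? no. Count so far: 2
Gen 5: crossing 1x2. Involves strand 1? yes. Count so far: 3
Gen 6: crossing 1x3. Involves strand 1? yes. Count so far: 4
Gen 7: crossing 2x3. Involves strand 1? no. Count so far: 4
Gen 8: crossing 3x2. Involves strand 1? no. Count so far: 4

Answer: 4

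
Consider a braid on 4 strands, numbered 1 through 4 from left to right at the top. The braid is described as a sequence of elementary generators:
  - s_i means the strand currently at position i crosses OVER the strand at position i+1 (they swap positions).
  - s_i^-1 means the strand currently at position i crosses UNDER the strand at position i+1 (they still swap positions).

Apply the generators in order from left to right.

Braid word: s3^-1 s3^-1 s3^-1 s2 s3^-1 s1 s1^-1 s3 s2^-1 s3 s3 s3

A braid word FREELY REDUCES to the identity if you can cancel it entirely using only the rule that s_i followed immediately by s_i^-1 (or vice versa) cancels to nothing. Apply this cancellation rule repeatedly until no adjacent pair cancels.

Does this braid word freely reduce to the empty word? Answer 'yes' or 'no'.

Gen 1 (s3^-1): push. Stack: [s3^-1]
Gen 2 (s3^-1): push. Stack: [s3^-1 s3^-1]
Gen 3 (s3^-1): push. Stack: [s3^-1 s3^-1 s3^-1]
Gen 4 (s2): push. Stack: [s3^-1 s3^-1 s3^-1 s2]
Gen 5 (s3^-1): push. Stack: [s3^-1 s3^-1 s3^-1 s2 s3^-1]
Gen 6 (s1): push. Stack: [s3^-1 s3^-1 s3^-1 s2 s3^-1 s1]
Gen 7 (s1^-1): cancels prior s1. Stack: [s3^-1 s3^-1 s3^-1 s2 s3^-1]
Gen 8 (s3): cancels prior s3^-1. Stack: [s3^-1 s3^-1 s3^-1 s2]
Gen 9 (s2^-1): cancels prior s2. Stack: [s3^-1 s3^-1 s3^-1]
Gen 10 (s3): cancels prior s3^-1. Stack: [s3^-1 s3^-1]
Gen 11 (s3): cancels prior s3^-1. Stack: [s3^-1]
Gen 12 (s3): cancels prior s3^-1. Stack: []
Reduced word: (empty)

Answer: yes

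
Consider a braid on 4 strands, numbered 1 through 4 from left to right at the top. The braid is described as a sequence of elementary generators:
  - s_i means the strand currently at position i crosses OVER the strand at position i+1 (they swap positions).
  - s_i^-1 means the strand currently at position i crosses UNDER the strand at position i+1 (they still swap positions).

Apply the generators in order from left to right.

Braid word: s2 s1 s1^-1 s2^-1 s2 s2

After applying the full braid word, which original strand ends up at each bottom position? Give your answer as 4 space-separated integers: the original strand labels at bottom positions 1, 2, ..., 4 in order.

Gen 1 (s2): strand 2 crosses over strand 3. Perm now: [1 3 2 4]
Gen 2 (s1): strand 1 crosses over strand 3. Perm now: [3 1 2 4]
Gen 3 (s1^-1): strand 3 crosses under strand 1. Perm now: [1 3 2 4]
Gen 4 (s2^-1): strand 3 crosses under strand 2. Perm now: [1 2 3 4]
Gen 5 (s2): strand 2 crosses over strand 3. Perm now: [1 3 2 4]
Gen 6 (s2): strand 3 crosses over strand 2. Perm now: [1 2 3 4]

Answer: 1 2 3 4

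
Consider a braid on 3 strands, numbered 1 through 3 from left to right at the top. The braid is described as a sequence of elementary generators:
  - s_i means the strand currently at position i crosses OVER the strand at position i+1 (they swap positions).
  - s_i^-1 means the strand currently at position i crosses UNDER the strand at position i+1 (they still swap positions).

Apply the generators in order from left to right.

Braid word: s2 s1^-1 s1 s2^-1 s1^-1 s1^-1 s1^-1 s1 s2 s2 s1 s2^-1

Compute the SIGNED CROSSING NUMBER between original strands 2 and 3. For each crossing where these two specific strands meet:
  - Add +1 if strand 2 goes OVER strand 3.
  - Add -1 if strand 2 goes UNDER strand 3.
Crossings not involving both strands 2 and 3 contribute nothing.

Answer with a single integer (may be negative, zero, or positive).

Answer: 2

Derivation:
Gen 1: 2 over 3. Both 2&3? yes. Contrib: +1. Sum: 1
Gen 2: crossing 1x3. Both 2&3? no. Sum: 1
Gen 3: crossing 3x1. Both 2&3? no. Sum: 1
Gen 4: 3 under 2. Both 2&3? yes. Contrib: +1. Sum: 2
Gen 5: crossing 1x2. Both 2&3? no. Sum: 2
Gen 6: crossing 2x1. Both 2&3? no. Sum: 2
Gen 7: crossing 1x2. Both 2&3? no. Sum: 2
Gen 8: crossing 2x1. Both 2&3? no. Sum: 2
Gen 9: 2 over 3. Both 2&3? yes. Contrib: +1. Sum: 3
Gen 10: 3 over 2. Both 2&3? yes. Contrib: -1. Sum: 2
Gen 11: crossing 1x2. Both 2&3? no. Sum: 2
Gen 12: crossing 1x3. Both 2&3? no. Sum: 2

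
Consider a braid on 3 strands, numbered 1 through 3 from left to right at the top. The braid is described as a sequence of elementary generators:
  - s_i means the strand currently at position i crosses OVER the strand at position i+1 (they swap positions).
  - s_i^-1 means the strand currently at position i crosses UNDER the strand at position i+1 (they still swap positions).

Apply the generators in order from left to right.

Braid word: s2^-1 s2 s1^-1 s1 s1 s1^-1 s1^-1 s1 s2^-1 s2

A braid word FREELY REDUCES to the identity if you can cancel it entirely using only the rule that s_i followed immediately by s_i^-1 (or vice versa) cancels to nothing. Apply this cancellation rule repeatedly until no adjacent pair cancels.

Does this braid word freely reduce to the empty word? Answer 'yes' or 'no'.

Answer: yes

Derivation:
Gen 1 (s2^-1): push. Stack: [s2^-1]
Gen 2 (s2): cancels prior s2^-1. Stack: []
Gen 3 (s1^-1): push. Stack: [s1^-1]
Gen 4 (s1): cancels prior s1^-1. Stack: []
Gen 5 (s1): push. Stack: [s1]
Gen 6 (s1^-1): cancels prior s1. Stack: []
Gen 7 (s1^-1): push. Stack: [s1^-1]
Gen 8 (s1): cancels prior s1^-1. Stack: []
Gen 9 (s2^-1): push. Stack: [s2^-1]
Gen 10 (s2): cancels prior s2^-1. Stack: []
Reduced word: (empty)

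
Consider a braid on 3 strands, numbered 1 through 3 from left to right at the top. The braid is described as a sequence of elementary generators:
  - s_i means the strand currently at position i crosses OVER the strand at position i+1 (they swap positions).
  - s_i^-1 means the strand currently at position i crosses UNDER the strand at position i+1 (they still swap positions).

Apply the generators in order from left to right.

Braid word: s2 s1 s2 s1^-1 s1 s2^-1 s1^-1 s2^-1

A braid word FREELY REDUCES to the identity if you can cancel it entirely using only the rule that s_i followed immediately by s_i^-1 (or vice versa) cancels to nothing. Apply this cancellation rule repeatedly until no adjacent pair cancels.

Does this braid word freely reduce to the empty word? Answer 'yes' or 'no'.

Gen 1 (s2): push. Stack: [s2]
Gen 2 (s1): push. Stack: [s2 s1]
Gen 3 (s2): push. Stack: [s2 s1 s2]
Gen 4 (s1^-1): push. Stack: [s2 s1 s2 s1^-1]
Gen 5 (s1): cancels prior s1^-1. Stack: [s2 s1 s2]
Gen 6 (s2^-1): cancels prior s2. Stack: [s2 s1]
Gen 7 (s1^-1): cancels prior s1. Stack: [s2]
Gen 8 (s2^-1): cancels prior s2. Stack: []
Reduced word: (empty)

Answer: yes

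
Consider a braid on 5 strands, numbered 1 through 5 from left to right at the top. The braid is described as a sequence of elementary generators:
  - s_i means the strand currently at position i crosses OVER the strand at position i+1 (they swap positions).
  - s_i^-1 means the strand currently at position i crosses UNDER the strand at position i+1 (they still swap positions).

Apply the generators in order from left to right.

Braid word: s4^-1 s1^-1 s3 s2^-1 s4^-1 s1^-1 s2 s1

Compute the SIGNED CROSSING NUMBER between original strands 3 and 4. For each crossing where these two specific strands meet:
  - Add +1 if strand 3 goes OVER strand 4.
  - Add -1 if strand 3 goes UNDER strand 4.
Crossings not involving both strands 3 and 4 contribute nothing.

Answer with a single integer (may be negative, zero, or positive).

Gen 1: crossing 4x5. Both 3&4? no. Sum: 0
Gen 2: crossing 1x2. Both 3&4? no. Sum: 0
Gen 3: crossing 3x5. Both 3&4? no. Sum: 0
Gen 4: crossing 1x5. Both 3&4? no. Sum: 0
Gen 5: 3 under 4. Both 3&4? yes. Contrib: -1. Sum: -1
Gen 6: crossing 2x5. Both 3&4? no. Sum: -1
Gen 7: crossing 2x1. Both 3&4? no. Sum: -1
Gen 8: crossing 5x1. Both 3&4? no. Sum: -1

Answer: -1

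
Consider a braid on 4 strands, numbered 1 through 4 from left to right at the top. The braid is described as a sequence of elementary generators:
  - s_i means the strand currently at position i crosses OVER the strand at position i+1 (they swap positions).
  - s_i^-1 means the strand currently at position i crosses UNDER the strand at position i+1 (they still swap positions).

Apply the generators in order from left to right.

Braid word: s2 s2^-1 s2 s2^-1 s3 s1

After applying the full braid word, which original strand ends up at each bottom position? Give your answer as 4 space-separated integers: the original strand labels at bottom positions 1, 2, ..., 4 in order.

Gen 1 (s2): strand 2 crosses over strand 3. Perm now: [1 3 2 4]
Gen 2 (s2^-1): strand 3 crosses under strand 2. Perm now: [1 2 3 4]
Gen 3 (s2): strand 2 crosses over strand 3. Perm now: [1 3 2 4]
Gen 4 (s2^-1): strand 3 crosses under strand 2. Perm now: [1 2 3 4]
Gen 5 (s3): strand 3 crosses over strand 4. Perm now: [1 2 4 3]
Gen 6 (s1): strand 1 crosses over strand 2. Perm now: [2 1 4 3]

Answer: 2 1 4 3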